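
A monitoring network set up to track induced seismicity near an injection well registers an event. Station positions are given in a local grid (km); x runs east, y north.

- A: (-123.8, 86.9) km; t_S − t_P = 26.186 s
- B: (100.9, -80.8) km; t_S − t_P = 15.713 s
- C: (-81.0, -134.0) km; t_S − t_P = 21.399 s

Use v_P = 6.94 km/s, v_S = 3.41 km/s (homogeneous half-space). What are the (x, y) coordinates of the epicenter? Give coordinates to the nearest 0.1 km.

Distance from S−P lag: d = Δt · v_P v_S / (v_P − v_S) = Δt · (6.94·3.41)/(6.94−3.41) ≈ 6.7041·Δt.
So d_A = 175.55, d_B = 105.34, d_C = 143.46 km.
Circle about each station: (x + 123.8)² + (y − 86.9)² = 175.55²; (x − 100.9)² + (y + 80.8)² = 105.34²; (x + 81.0)² + (y + 134.0)² = 143.46².
Subtracting pairs of circle equations eliminates x²+y² and gives linear equations (the radical axes):
449.4 x − 335.4 y = 13552.69
85.6 x − 441.8 y = 11875.98
Solving the 2×2 system: x ≈ 11.8, y ≈ -24.6 km.
Check against A (with the unrounded x, y): √((x + 123.8)²+(y − 86.9)²) = 175.55 ≈ 175.55 km. ✓

x ≈ 11.8 km, y ≈ -24.6 km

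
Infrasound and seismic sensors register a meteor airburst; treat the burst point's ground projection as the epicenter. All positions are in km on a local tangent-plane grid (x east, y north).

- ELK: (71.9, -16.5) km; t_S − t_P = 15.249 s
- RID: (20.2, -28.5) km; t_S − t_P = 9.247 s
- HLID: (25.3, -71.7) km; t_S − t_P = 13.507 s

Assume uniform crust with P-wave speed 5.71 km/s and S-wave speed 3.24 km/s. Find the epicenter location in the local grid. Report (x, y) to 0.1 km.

Distance from S−P lag: d = Δt · v_P v_S / (v_P − v_S) = Δt · (5.71·3.24)/(5.71−3.24) ≈ 7.4900·Δt.
So d_ELK = 114.22, d_RID = 69.26, d_HLID = 101.17 km.
Circle about each station: (x − 71.9)² + (y + 16.5)² = 114.22²; (x − 20.2)² + (y + 28.5)² = 69.26²; (x − 25.3)² + (y + 71.7)² = 101.17².
Subtracting the ELK equation from the RID and HLID equations removes the quadratic terms:
-103.4 x − 24.0 y = 4027.69
-93.2 x − 110.4 y = 3149.96
Solving the 2×2 system: x ≈ -40.2, y ≈ 5.4 km.

x ≈ -40.2 km, y ≈ 5.4 km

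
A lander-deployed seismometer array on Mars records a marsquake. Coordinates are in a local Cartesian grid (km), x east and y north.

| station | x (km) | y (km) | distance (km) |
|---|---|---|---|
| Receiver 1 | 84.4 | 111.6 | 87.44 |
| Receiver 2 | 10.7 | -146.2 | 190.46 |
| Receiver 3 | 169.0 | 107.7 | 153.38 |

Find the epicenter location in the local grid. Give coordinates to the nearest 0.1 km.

Circle about each station: (x − 84.4)² + (y − 111.6)² = 87.44²; (x − 10.7)² + (y + 146.2)² = 190.46²; (x − 169.0)² + (y − 107.7)² = 153.38².
Subtracting the Receiver 1 equation from the Receiver 2 and Receiver 3 equations removes the quadratic terms:
-147.4 x − 515.6 y = -26718.25
169.2 x − 7.8 y = 4702.70
Solving the 2×2 system: x ≈ 29.8, y ≈ 43.3 km.
Check against Receiver 1 (with the unrounded x, y): √((x − 84.4)²+(y − 111.6)²) = 87.45 ≈ 87.44 km. ✓

29.8 km east, 43.3 km north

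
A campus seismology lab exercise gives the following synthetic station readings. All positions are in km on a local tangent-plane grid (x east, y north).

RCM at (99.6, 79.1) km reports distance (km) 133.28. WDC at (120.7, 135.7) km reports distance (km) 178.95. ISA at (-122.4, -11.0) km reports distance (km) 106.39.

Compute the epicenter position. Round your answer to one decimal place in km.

-25.0 km east, 31.8 km north

Circle about each station: (x − 99.6)² + (y − 79.1)² = 133.28²; (x − 120.7)² + (y − 135.7)² = 178.95²; (x + 122.4)² + (y + 11.0)² = 106.39².
Subtracting the RCM equation from the WDC and ISA equations removes the quadratic terms:
42.2 x + 113.2 y = 2546.47
-444.0 x − 180.2 y = 5370.52
Solving the 2×2 system: x ≈ -25.0, y ≈ 31.8 km.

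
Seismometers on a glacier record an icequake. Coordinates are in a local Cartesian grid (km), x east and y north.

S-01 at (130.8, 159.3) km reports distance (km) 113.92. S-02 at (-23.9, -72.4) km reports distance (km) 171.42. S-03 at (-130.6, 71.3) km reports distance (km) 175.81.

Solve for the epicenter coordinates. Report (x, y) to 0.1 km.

Circle about each station: (x − 130.8)² + (y − 159.3)² = 113.92²; (x + 23.9)² + (y + 72.4)² = 171.42²; (x + 130.6)² + (y − 71.3)² = 175.81².
Subtracting pairs of circle equations eliminates x²+y² and gives linear equations (the radical axes):
-309.4 x − 463.4 y = -53079.21
-522.8 x − 176.0 y = -38276.47
Solving the 2×2 system: x ≈ 44.7, y ≈ 84.7 km.

x ≈ 44.7 km, y ≈ 84.7 km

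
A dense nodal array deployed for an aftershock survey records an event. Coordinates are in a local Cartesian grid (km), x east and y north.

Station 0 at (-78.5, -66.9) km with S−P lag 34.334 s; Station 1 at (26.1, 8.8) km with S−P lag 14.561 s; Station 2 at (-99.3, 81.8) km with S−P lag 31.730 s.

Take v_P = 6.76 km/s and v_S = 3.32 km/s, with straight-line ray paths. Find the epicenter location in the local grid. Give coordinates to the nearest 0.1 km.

Distance from S−P lag: d = Δt · v_P v_S / (v_P − v_S) = Δt · (6.76·3.32)/(6.76−3.32) ≈ 6.5242·Δt.
So d_Station 0 = 224.00, d_Station 1 = 95.00, d_Station 2 = 207.01 km.
Circle about each station: (x + 78.5)² + (y + 66.9)² = 224.00²; (x − 26.1)² + (y − 8.8)² = 95.00²; (x + 99.3)² + (y − 81.8)² = 207.01².
Subtracting the Station 0 equation from the Station 1 and Station 2 equations removes the quadratic terms:
209.2 x + 151.4 y = 31271.79
-41.6 x + 297.4 y = 13236.73
Solving the 2×2 system: x ≈ 106.5, y ≈ 59.4 km.
Check against Station 0 (with the unrounded x, y): √((x + 78.5)²+(y + 66.9)²) = 224.00 ≈ 224.00 km. ✓

x ≈ 106.5 km, y ≈ 59.4 km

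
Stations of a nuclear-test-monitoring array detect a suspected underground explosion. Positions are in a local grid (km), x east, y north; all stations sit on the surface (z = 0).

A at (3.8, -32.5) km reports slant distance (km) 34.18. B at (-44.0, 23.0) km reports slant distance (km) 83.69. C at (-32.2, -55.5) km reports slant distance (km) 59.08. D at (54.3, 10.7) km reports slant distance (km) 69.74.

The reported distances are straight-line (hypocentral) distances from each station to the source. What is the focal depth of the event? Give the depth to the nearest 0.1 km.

depth ≈ 33.6 km

Each station gives a sphere (x−x_i)² + (y−y_i)² + z² = d_i² (stations at z=0).
Subtracting the A sphere from B and C: z² cancels, leaving linear equations in x and y:
-95.6 x + 111.0 y = -4441.43
-72.0 x − 46.0 y = 724.23
Solving: x ≈ 10.002, y ≈ -31.399 km (keep extra digits for the depth step; rounded: 10.0, -31.4).
Then from the A sphere: z² = 34.18² − (x − 3.8)² − (y + 32.5)² with x = 10.002, y = -31.399, so z ≈ 33.595 ≈ 33.6 km.
Check against D (with the unrounded solution): distance 69.74 ≈ 69.74 km. ✓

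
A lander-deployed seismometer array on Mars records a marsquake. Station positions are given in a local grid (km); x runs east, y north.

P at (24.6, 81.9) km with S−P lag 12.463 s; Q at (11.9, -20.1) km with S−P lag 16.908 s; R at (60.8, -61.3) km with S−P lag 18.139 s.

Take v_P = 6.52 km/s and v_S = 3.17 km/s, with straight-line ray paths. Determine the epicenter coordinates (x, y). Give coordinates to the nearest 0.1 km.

92.6 km east, 46.0 km north

Distance from S−P lag: d = Δt · v_P v_S / (v_P − v_S) = Δt · (6.52·3.17)/(6.52−3.17) ≈ 6.1697·Δt.
So d_P = 76.89, d_Q = 104.32, d_R = 111.91 km.
Circle about each station: (x − 24.6)² + (y − 81.9)² = 76.89²; (x − 11.9)² + (y + 20.1)² = 104.32²; (x − 60.8)² + (y + 61.3)² = 111.91².
Subtracting the P equation from the Q and R equations removes the quadratic terms:
-25.4 x − 204.0 y = -11737.74
72.4 x − 286.4 y = -6470.22
Solving the 2×2 system: x ≈ 92.6, y ≈ 46.0 km.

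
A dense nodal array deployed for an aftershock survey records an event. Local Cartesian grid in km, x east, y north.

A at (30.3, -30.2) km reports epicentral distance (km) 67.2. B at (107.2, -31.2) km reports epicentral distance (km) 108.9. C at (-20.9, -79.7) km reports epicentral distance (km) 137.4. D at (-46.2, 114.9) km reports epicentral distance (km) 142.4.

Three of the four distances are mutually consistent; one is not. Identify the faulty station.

Solve using three stations at a time. Using A, C, D (subtract circle equations pairwise → linear system) gives (x, y) ≈ (65.8, 26.9).
Distances from that point to each station vs reported:
  A: calculated 67.3 vs reported 67.2 → residual 0.1 km
  B: calculated 71.4 vs reported 108.9 → residual 37.5 km
  C: calculated 137.4 vs reported 137.4 → residual 0.0 km
  D: calculated 142.4 vs reported 142.4 → residual 0.0 km
A, C, D are mutually consistent (residuals ≈ 0); B is off by 37.5 km.

B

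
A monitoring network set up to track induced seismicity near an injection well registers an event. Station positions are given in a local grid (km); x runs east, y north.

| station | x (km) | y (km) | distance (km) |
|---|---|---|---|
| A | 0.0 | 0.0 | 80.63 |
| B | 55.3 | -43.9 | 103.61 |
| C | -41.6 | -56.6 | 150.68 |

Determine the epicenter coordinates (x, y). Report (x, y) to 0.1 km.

Circle about each station: x² + y² = 80.63²; (x − 55.3)² + (y + 43.9)² = 103.61²; (x + 41.6)² + (y + 56.6)² = 150.68².
Subtracting the A equation from the B and C equations removes the quadratic terms:
110.6 x − 87.8 y = 751.46
-83.2 x − 113.2 y = -11269.15
Solving the 2×2 system: x ≈ 54.2, y ≈ 59.7 km.

54.2 km east, 59.7 km north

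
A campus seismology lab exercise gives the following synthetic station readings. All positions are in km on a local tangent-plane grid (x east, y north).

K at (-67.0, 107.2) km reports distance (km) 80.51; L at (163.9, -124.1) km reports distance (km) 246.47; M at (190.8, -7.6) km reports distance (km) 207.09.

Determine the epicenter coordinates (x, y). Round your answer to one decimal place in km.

Circle about each station: (x + 67.0)² + (y − 107.2)² = 80.51²; (x − 163.9)² + (y + 124.1)² = 246.47²; (x − 190.8)² + (y + 7.6)² = 207.09².
Subtracting the K equation from the L and M equations removes the quadratic terms:
461.8 x − 462.6 y = -27982.42
515.6 x − 229.6 y = -15922.85
Solving the 2×2 system: x ≈ -7.1, y ≈ 53.4 km.
Check against K (with the unrounded x, y): √((x + 67.0)²+(y − 107.2)²) = 80.51 ≈ 80.51 km. ✓

(-7.1, 53.4)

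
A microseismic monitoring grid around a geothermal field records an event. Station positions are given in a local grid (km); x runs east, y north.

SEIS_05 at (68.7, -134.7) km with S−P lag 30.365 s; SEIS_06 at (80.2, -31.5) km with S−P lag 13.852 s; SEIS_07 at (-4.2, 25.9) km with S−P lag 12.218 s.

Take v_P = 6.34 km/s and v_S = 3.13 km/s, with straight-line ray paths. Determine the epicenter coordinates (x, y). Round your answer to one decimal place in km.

x ≈ 66.3 km, y ≈ 53.0 km

Distance from S−P lag: d = Δt · v_P v_S / (v_P − v_S) = Δt · (6.34·3.13)/(6.34−3.13) ≈ 6.1820·Δt.
So d_SEIS_05 = 187.72, d_SEIS_06 = 85.63, d_SEIS_07 = 75.53 km.
Circle about each station: (x − 68.7)² + (y + 134.7)² = 187.72²; (x − 80.2)² + (y + 31.5)² = 85.63²; (x + 4.2)² + (y − 25.9)² = 75.53².
Subtracting the SEIS_05 equation from the SEIS_06 and SEIS_07 equations removes the quadratic terms:
23.0 x + 206.4 y = 12466.81
-145.8 x + 321.2 y = 7358.69
Solving the 2×2 system: x ≈ 66.3, y ≈ 53.0 km.
Check against SEIS_05 (with the unrounded x, y): √((x − 68.7)²+(y + 134.7)²) = 187.73 ≈ 187.72 km. ✓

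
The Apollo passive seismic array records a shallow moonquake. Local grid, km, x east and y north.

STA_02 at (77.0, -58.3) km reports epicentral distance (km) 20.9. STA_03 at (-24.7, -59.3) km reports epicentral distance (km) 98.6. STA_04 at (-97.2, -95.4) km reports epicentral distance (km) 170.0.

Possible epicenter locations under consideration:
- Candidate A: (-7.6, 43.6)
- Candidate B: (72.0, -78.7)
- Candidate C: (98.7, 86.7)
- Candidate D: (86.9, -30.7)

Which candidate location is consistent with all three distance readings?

Candidate B

For each candidate, compare |candidate − station| to the reported distance:
Candidate A: residuals STA_02 111.5, STA_03 5.7, STA_04 4.6 → max 111.5 km
Candidate B: residuals STA_02 0.1, STA_03 0.0, STA_04 0.0 → max 0.1 km
Candidate C: residuals STA_02 125.7, STA_03 92.6, STA_04 97.5 → max 125.7 km
Candidate D: residuals STA_02 8.4, STA_03 16.6, STA_04 25.1 → max 25.1 km
Only Candidate B has all residuals ≈ 0.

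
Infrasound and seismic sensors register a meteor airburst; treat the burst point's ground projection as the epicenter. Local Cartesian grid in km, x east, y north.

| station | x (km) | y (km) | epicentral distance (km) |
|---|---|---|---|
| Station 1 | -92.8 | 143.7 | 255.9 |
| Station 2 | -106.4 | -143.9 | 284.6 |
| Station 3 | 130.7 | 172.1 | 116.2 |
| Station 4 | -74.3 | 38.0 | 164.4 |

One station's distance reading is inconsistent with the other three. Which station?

Station 1

Solve using three stations at a time. Using Station 2, Station 3, Station 4 (subtract circle equations pairwise → linear system) gives (x, y) ≈ (88.1, 63.9).
Distances from that point to each station vs reported:
  Station 1: calculated 197.7 vs reported 255.9 → residual 58.2 km
  Station 2: calculated 284.6 vs reported 284.6 → residual 0.0 km
  Station 3: calculated 116.3 vs reported 116.2 → residual 0.1 km
  Station 4: calculated 164.5 vs reported 164.4 → residual 0.1 km
Station 2, Station 3, Station 4 are mutually consistent (residuals ≈ 0); Station 1 is off by 58.2 km.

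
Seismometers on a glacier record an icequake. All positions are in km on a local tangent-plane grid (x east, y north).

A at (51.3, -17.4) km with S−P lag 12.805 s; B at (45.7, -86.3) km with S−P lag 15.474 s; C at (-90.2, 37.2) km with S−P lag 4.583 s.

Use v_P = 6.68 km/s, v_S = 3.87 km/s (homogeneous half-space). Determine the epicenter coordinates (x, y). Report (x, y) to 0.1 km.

-64.6 km east, 3.7 km north

Distance from S−P lag: d = Δt · v_P v_S / (v_P − v_S) = Δt · (6.68·3.87)/(6.68−3.87) ≈ 9.1999·Δt.
So d_A = 117.80, d_B = 142.36, d_C = 42.16 km.
Circle about each station: (x − 51.3)² + (y + 17.4)² = 117.80²; (x − 45.7)² + (y + 86.3)² = 142.36²; (x + 90.2)² + (y − 37.2)² = 42.16².
Subtracting pairs of circle equations eliminates x²+y² and gives linear equations (the radical axes):
-11.2 x − 137.8 y = 212.20
-283.0 x + 109.2 y = 18684.80
Solving the 2×2 system: x ≈ -64.6, y ≈ 3.7 km.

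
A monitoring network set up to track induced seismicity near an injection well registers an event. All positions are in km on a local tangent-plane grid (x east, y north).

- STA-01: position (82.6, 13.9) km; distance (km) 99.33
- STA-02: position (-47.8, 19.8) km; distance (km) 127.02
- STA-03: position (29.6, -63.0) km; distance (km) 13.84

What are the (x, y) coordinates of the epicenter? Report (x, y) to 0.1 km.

Circle about each station: (x − 82.6)² + (y − 13.9)² = 99.33²; (x + 47.8)² + (y − 19.8)² = 127.02²; (x − 29.6)² + (y + 63.0)² = 13.84².
Subtracting the STA-01 equation from the STA-02 and STA-03 equations removes the quadratic terms:
-260.8 x + 11.8 y = -10606.72
-106.0 x − 153.8 y = 7504.09
Solving the 2×2 system: x ≈ 37.3, y ≈ -74.5 km.

37.3 km east, -74.5 km north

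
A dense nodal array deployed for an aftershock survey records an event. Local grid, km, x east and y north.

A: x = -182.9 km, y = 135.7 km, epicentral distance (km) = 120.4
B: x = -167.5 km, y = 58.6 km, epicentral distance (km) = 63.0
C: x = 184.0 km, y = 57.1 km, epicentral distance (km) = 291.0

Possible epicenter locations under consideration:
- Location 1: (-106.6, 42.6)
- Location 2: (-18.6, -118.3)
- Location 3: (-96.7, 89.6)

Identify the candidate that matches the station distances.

Location 1

For each candidate, compare |candidate − station| to the reported distance:
Location 1: residuals A 0.0, B 0.0, C 0.0 → max 0.0 km
Location 2: residuals A 182.1, B 168.2, C 23.0 → max 182.1 km
Location 3: residuals A 22.6, B 14.3, C 8.4 → max 22.6 km
Only Location 1 has all residuals ≈ 0.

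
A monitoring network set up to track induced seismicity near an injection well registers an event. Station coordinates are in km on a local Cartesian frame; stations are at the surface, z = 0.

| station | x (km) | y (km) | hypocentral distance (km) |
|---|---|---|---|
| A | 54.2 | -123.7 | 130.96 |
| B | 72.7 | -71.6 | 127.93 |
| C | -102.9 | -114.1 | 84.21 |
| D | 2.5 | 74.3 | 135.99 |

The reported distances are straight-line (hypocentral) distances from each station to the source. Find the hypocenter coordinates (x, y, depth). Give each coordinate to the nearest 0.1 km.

x ≈ -52.1 km, y ≈ -49.1 km, depth ≈ 16.9 km

Each station gives a sphere (x−x_i)² + (y−y_i)² + z² = d_i² (stations at z=0).
Subtracting the A sphere from B and C: z² cancels, leaving linear equations in x and y:
37.0 x + 104.2 y = -7043.04
-314.2 x + 19.2 y = 15427.09
Solving: x ≈ -52.099, y ≈ -49.092 km (keep extra digits for the depth step; rounded: -52.1, -49.1).
Then from the A sphere: z² = 130.96² − (x − 54.2)² − (y + 123.7)² with x = -52.099, y = -49.092, so z ≈ 16.873 ≈ 16.9 km.
Check against D (with the unrounded solution): distance 135.98 ≈ 135.99 km. ✓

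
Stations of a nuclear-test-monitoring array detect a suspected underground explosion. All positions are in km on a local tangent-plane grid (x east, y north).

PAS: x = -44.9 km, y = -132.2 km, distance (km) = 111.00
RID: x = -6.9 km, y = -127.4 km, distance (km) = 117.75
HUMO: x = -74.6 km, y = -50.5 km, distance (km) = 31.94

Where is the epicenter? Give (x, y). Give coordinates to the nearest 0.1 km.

(-59.8, -22.2)

Circle about each station: (x + 44.9)² + (y + 132.2)² = 111.00²; (x + 6.9)² + (y + 127.4)² = 117.75²; (x + 74.6)² + (y + 50.5)² = 31.94².
Subtracting pairs of circle equations eliminates x²+y² and gives linear equations (the radical axes):
76.0 x + 9.6 y = -4758.54
-59.4 x + 163.4 y = -76.60
Solving the 2×2 system: x ≈ -59.8, y ≈ -22.2 km.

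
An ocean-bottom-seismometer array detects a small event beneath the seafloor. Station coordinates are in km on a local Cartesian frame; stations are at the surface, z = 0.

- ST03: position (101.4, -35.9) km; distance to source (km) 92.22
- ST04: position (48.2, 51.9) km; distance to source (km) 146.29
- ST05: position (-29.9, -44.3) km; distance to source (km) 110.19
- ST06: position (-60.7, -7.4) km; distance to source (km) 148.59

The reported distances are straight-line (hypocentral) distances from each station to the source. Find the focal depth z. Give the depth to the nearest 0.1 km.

Each station gives a sphere (x−x_i)² + (y−y_i)² + z² = d_i² (stations at z=0).
Subtracting the ST03 sphere from ST04 and ST05: z² cancels, leaving linear equations in x and y:
-106.4 x + 175.6 y = -19450.16
-262.6 x − 16.8 y = -12351.58
Solving: x ≈ 52.102, y ≈ -79.194 km (keep extra digits for the depth step; rounded: 52.1, -79.2).
Then from the ST03 sphere: z² = 92.22² − (x − 101.4)² − (y + 35.9)² with x = 52.102, y = -79.194, so z ≈ 64.806 ≈ 64.8 km.

depth ≈ 64.8 km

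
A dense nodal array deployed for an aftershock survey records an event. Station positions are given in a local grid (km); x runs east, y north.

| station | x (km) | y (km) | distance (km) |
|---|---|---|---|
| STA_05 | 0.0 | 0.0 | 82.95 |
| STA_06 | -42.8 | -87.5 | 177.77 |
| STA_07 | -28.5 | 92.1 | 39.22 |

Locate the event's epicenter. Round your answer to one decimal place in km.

Circle about each station: x² + y² = 82.95²; (x + 42.8)² + (y + 87.5)² = 177.77²; (x + 28.5)² + (y − 92.1)² = 39.22².
Subtracting the STA_05 equation from the STA_06 and STA_07 equations removes the quadratic terms:
-85.6 x − 175.0 y = -15233.38
-57.0 x + 184.2 y = 14637.15
Solving the 2×2 system: x ≈ 9.5, y ≈ 82.4 km.

9.5 km east, 82.4 km north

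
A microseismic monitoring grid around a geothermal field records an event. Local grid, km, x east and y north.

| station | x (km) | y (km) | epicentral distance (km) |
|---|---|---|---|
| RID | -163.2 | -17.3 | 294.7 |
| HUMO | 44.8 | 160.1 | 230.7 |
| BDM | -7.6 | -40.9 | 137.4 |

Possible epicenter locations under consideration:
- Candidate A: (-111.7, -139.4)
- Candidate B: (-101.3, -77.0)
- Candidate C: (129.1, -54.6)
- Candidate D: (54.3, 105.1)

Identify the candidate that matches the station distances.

For each candidate, compare |candidate − station| to the reported distance:
Candidate A: residuals RID 162.2, HUMO 107.2, BDM 5.9 → max 162.2 km
Candidate B: residuals RID 208.7, HUMO 47.8, BDM 37.0 → max 208.7 km
Candidate C: residuals RID 0.0, HUMO 0.0, BDM 0.0 → max 0.0 km
Candidate D: residuals RID 45.1, HUMO 174.9, BDM 21.2 → max 174.9 km
Only Candidate C has all residuals ≈ 0.

Candidate C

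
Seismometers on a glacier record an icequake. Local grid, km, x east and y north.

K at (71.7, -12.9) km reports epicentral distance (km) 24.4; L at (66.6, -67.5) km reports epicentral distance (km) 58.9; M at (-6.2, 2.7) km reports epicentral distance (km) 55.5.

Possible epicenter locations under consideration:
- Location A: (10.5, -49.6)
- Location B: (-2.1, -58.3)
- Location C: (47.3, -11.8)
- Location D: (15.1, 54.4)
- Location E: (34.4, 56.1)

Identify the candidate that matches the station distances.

For each candidate, compare |candidate − station| to the reported distance:
Location A: residuals K 47.0, L 0.0, M 0.6 → max 47.0 km
Location B: residuals K 62.2, L 10.4, M 5.6 → max 62.2 km
Location C: residuals K 0.0, L 0.0, M 0.1 → max 0.1 km
Location D: residuals K 63.5, L 73.4, M 0.4 → max 73.4 km
Location E: residuals K 54.0, L 68.8, M 11.6 → max 68.8 km
Only Location C has all residuals ≈ 0.

Location C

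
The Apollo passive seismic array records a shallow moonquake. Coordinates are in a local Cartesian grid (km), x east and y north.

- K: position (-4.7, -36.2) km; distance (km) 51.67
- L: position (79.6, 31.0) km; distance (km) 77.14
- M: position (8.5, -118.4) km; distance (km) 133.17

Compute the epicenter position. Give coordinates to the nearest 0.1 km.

x ≈ 4.2 km, y ≈ 14.7 km

Circle about each station: (x + 4.7)² + (y + 36.2)² = 51.67²; (x − 79.6)² + (y − 31.0)² = 77.14²; (x − 8.5)² + (y + 118.4)² = 133.17².
Subtracting the K equation from the L and M equations removes the quadratic terms:
168.6 x + 134.4 y = 2683.84
26.4 x − 164.4 y = -2306.18
Solving the 2×2 system: x ≈ 4.2, y ≈ 14.7 km.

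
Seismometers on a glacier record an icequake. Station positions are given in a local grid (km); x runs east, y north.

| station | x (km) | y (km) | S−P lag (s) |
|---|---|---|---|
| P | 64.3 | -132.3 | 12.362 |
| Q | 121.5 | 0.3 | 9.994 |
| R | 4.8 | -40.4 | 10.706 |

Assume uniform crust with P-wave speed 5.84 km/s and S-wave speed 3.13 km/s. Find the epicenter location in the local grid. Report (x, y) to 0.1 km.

Distance from S−P lag: d = Δt · v_P v_S / (v_P − v_S) = Δt · (5.84·3.13)/(5.84−3.13) ≈ 6.7451·Δt.
So d_P = 83.38, d_Q = 67.41, d_R = 72.21 km.
Circle about each station: (x − 64.3)² + (y + 132.3)² = 83.38²; (x − 121.5)² + (y − 0.3)² = 67.41²; (x − 4.8)² + (y + 40.4)² = 72.21².
Subtracting the P equation from the Q and R equations removes the quadratic terms:
114.4 x + 265.2 y = -4467.32
-119.0 x + 183.8 y = -18244.64
Solving the 2×2 system: x ≈ 76.4, y ≈ -49.8 km.

76.4 km east, -49.8 km north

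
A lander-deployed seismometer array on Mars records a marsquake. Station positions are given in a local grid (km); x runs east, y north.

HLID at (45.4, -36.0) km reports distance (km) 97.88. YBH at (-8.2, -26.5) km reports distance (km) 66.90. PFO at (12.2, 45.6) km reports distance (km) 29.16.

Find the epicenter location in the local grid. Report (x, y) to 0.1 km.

Circle about each station: (x − 45.4)² + (y + 36.0)² = 97.88²; (x + 8.2)² + (y + 26.5)² = 66.90²; (x − 12.2)² + (y − 45.6)² = 29.16².
Subtracting the HLID equation from the YBH and PFO equations removes the quadratic terms:
-107.2 x + 19.0 y = 2517.21
-66.4 x + 163.2 y = 7601.23
Solving the 2×2 system: x ≈ -16.4, y ≈ 39.9 km.
Check against HLID (with the unrounded x, y): √((x − 45.4)²+(y + 36.0)²) = 97.88 ≈ 97.88 km. ✓

(-16.4, 39.9)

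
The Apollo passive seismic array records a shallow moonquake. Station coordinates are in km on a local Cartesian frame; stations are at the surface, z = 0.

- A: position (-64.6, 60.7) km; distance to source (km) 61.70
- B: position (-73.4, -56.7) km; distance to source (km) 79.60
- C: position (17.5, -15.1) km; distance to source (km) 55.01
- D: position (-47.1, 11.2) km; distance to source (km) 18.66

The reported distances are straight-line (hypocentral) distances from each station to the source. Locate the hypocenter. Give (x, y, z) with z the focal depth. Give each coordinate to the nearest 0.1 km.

(-30.7, 9.9, 8.8)

Each station gives a sphere (x−x_i)² + (y−y_i)² + z² = d_i² (stations at z=0).
Subtracting the A sphere from B and C: z² cancels, leaving linear equations in x and y:
-17.6 x − 234.8 y = -1784.47
164.2 x − 151.6 y = -6542.60
Solving: x ≈ -30.704, y ≈ 9.901 km (keep extra digits for the depth step; rounded: -30.7, 9.9).
Then from the A sphere: z² = 61.70² − (x + 64.6)² − (y − 60.7)² with x = -30.704, y = 9.901, so z ≈ 8.798 ≈ 8.8 km.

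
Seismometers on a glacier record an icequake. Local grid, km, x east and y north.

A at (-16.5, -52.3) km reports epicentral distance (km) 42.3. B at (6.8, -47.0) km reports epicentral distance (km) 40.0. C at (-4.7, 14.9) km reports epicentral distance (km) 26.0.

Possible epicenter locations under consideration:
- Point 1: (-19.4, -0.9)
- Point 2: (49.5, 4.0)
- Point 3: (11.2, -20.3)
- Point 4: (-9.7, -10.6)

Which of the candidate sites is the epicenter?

For each candidate, compare |candidate − station| to the reported distance:
Point 1: residuals A 9.2, B 13.0, C 4.4 → max 13.0 km
Point 2: residuals A 44.5, B 26.5, C 29.3 → max 44.5 km
Point 3: residuals A 0.0, B 12.9, C 12.6 → max 12.9 km
Point 4: residuals A 0.0, B 0.0, C 0.0 → max 0.0 km
Only Point 4 has all residuals ≈ 0.

Point 4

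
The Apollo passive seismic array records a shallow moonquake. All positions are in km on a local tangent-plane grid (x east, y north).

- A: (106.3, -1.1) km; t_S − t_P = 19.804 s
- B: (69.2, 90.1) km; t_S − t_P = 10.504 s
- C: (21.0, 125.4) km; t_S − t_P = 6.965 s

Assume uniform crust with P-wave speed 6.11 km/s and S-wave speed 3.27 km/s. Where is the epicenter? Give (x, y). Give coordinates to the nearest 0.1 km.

Distance from S−P lag: d = Δt · v_P v_S / (v_P − v_S) = Δt · (6.11·3.27)/(6.11−3.27) ≈ 7.0351·Δt.
So d_A = 139.32, d_B = 73.90, d_C = 49.00 km.
Circle about each station: (x − 106.3)² + (y + 1.1)² = 139.32²; (x − 69.2)² + (y − 90.1)² = 73.90²; (x − 21.0)² + (y − 125.4)² = 49.00².
Subtracting pairs of circle equations eliminates x²+y² and gives linear equations (the radical axes):
-74.2 x + 182.4 y = 15554.60
-170.6 x + 253.0 y = 21874.32
Solving the 2×2 system: x ≈ -4.4, y ≈ 83.5 km.
Check against A (with the unrounded x, y): √((x − 106.3)²+(y + 1.1)²) = 139.33 ≈ 139.32 km. ✓

(-4.4, 83.5)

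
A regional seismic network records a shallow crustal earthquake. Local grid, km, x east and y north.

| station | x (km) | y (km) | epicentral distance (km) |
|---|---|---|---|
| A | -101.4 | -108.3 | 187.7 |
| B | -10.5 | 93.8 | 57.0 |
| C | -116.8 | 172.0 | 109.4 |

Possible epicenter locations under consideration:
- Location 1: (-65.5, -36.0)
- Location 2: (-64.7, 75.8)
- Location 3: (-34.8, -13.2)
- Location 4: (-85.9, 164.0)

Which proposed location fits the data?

For each candidate, compare |candidate − station| to the reported distance:
Location 1: residuals A 107.0, B 84.0, C 104.8 → max 107.0 km
Location 2: residuals A 0.0, B 0.1, C 0.0 → max 0.1 km
Location 3: residuals A 71.6, B 52.7, C 93.1 → max 93.1 km
Location 4: residuals A 85.0, B 46.0, C 77.5 → max 85.0 km
Only Location 2 has all residuals ≈ 0.

Location 2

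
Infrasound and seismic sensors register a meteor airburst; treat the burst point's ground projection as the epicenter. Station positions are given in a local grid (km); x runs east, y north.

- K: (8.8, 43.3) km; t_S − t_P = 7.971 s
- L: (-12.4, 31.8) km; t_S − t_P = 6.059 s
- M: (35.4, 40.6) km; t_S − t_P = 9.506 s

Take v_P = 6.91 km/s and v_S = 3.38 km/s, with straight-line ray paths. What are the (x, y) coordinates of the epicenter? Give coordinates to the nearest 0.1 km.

x ≈ -5.0 km, y ≈ -7.6 km

Distance from S−P lag: d = Δt · v_P v_S / (v_P − v_S) = Δt · (6.91·3.38)/(6.91−3.38) ≈ 6.6164·Δt.
So d_K = 52.74, d_L = 40.09, d_M = 62.90 km.
Circle about each station: (x − 8.8)² + (y − 43.3)² = 52.74²; (x + 12.4)² + (y − 31.8)² = 40.09²; (x − 35.4)² + (y − 40.6)² = 62.90².
Subtracting the K equation from the L and M equations removes the quadratic terms:
-42.4 x − 23.0 y = 386.97
53.2 x − 5.4 y = -225.71
Solving the 2×2 system: x ≈ -5.0, y ≈ -7.6 km.
Check against K (with the unrounded x, y): √((x − 8.8)²+(y − 43.3)²) = 52.73 ≈ 52.74 km. ✓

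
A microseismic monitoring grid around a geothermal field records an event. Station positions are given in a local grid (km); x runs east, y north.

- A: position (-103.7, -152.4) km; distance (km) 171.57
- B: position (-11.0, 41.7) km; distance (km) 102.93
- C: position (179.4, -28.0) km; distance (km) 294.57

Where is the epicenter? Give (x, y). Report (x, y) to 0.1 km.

Circle about each station: (x + 103.7)² + (y + 152.4)² = 171.57²; (x + 11.0)² + (y − 41.7)² = 102.93²; (x − 179.4)² + (y + 28.0)² = 294.57².
Subtracting the A equation from the B and C equations removes the quadratic terms:
185.4 x + 388.2 y = -13277.88
566.2 x + 248.8 y = -58346.31
Solving the 2×2 system: x ≈ -111.4, y ≈ 19.0 km.
Check against A (with the unrounded x, y): √((x + 103.7)²+(y + 152.4)²) = 171.57 ≈ 171.57 km. ✓

-111.4 km east, 19.0 km north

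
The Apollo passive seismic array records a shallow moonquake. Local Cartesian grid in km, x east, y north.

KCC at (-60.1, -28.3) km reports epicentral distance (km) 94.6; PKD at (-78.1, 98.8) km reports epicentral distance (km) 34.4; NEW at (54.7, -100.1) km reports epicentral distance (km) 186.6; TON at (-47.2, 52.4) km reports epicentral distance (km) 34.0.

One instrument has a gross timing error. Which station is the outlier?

NEW

Solve using three stations at a time. Using KCC, PKD, TON (subtract circle equations pairwise → linear system) gives (x, y) ≈ (-79.0, 64.4).
Distances from that point to each station vs reported:
  KCC: calculated 94.6 vs reported 94.6 → residual 0.0 km
  PKD: calculated 34.4 vs reported 34.4 → residual 0.0 km
  NEW: calculated 212.0 vs reported 186.6 → residual 25.4 km
  TON: calculated 34.0 vs reported 34.0 → residual 0.0 km
KCC, PKD, TON are mutually consistent (residuals ≈ 0); NEW is off by 25.4 km.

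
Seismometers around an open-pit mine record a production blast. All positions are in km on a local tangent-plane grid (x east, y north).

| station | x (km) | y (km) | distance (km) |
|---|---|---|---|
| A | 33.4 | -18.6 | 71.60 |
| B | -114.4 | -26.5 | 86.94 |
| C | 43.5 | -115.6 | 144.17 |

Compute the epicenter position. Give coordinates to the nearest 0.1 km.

Circle about each station: (x − 33.4)² + (y + 18.6)² = 71.60²; (x + 114.4)² + (y + 26.5)² = 86.94²; (x − 43.5)² + (y + 115.6)² = 144.17².
Subtracting the A equation from the B and C equations removes the quadratic terms:
-295.6 x − 15.8 y = 9896.09
20.2 x − 194.0 y = -1864.34
Solving the 2×2 system: x ≈ -33.8, y ≈ 6.1 km.
Check against A (with the unrounded x, y): √((x − 33.4)²+(y + 18.6)²) = 71.60 ≈ 71.60 km. ✓

(-33.8, 6.1)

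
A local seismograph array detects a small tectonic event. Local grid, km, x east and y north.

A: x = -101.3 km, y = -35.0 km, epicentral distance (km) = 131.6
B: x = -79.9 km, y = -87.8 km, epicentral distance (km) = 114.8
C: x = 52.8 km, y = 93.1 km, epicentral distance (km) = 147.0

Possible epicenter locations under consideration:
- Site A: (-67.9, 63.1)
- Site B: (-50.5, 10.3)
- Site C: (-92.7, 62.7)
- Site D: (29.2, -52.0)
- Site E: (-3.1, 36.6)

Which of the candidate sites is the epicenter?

For each candidate, compare |candidate − station| to the reported distance:
Site A: residuals A 28.0, B 36.6, C 22.6 → max 36.6 km
Site B: residuals A 63.5, B 12.4, C 14.6 → max 63.5 km
Site C: residuals A 33.5, B 36.2, C 1.6 → max 36.2 km
Site D: residuals A 0.0, B 0.0, C 0.0 → max 0.0 km
Site E: residuals A 10.1, B 31.4, C 67.5 → max 67.5 km
Only Site D has all residuals ≈ 0.

Site D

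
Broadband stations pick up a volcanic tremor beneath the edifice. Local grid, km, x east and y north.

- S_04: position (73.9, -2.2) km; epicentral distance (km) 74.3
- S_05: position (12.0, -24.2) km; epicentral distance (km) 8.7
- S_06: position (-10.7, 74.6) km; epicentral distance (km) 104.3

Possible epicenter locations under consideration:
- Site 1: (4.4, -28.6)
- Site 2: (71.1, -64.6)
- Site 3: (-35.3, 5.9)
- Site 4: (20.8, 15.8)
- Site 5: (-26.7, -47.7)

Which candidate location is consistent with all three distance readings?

For each candidate, compare |candidate − station| to the reported distance:
Site 1: residuals S_04 0.0, S_05 0.1, S_06 0.0 → max 0.1 km
Site 2: residuals S_04 11.8, S_05 62.9, S_06 57.2 → max 62.9 km
Site 3: residuals S_04 35.2, S_05 47.4, S_06 31.3 → max 47.4 km
Site 4: residuals S_04 18.2, S_05 32.3, S_06 37.6 → max 37.6 km
Site 5: residuals S_04 36.1, S_05 36.6, S_06 19.0 → max 36.6 km
Only Site 1 has all residuals ≈ 0.

Site 1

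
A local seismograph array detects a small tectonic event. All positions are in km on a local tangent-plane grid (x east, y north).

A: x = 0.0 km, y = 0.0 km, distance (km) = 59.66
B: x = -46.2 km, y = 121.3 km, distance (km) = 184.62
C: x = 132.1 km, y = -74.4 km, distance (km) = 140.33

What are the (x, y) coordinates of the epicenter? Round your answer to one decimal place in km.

Circle about each station: x² + y² = 59.66²; (x + 46.2)² + (y − 121.3)² = 184.62²; (x − 132.1)² + (y + 74.4)² = 140.33².
Subtracting pairs of circle equations eliminates x²+y² and gives linear equations (the radical axes):
-92.4 x + 242.6 y = -13677.10
264.2 x − 148.8 y = 6852.58
Solving the 2×2 system: x ≈ -7.4, y ≈ -59.2 km.

(-7.4, -59.2)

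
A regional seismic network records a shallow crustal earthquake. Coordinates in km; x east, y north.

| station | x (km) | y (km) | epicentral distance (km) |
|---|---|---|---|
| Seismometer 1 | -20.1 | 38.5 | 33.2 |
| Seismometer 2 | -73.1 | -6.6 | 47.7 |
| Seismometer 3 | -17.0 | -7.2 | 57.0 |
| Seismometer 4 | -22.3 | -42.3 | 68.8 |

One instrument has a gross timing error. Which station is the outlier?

Solve using three stations at a time. Using Seismometer 1, Seismometer 2, Seismometer 3 (subtract circle equations pairwise → linear system) gives (x, y) ≈ (-53.3, 36.8).
Distances from that point to each station vs reported:
  Seismometer 1: calculated 33.2 vs reported 33.2 → residual 0.0 km
  Seismometer 2: calculated 47.7 vs reported 47.7 → residual 0.0 km
  Seismometer 3: calculated 57.0 vs reported 57.0 → residual 0.0 km
  Seismometer 4: calculated 84.9 vs reported 68.8 → residual 16.1 km
Seismometer 1, Seismometer 2, Seismometer 3 are mutually consistent (residuals ≈ 0); Seismometer 4 is off by 16.1 km.

Seismometer 4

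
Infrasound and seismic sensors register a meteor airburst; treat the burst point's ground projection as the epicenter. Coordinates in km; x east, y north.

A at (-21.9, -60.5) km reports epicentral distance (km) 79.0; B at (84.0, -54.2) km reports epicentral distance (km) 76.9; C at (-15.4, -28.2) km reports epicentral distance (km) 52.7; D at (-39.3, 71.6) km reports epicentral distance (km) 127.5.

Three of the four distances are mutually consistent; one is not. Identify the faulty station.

Solve using three stations at a time. Using A, B, C (subtract circle equations pairwise → linear system) gives (x, y) ≈ (29.2, -0.4).
Distances from that point to each station vs reported:
  A: calculated 78.9 vs reported 79.0 → residual 0.1 km
  B: calculated 76.8 vs reported 76.9 → residual 0.1 km
  C: calculated 52.6 vs reported 52.7 → residual 0.1 km
  D: calculated 99.4 vs reported 127.5 → residual 28.1 km
A, B, C are mutually consistent (residuals ≈ 0); D is off by 28.1 km.

D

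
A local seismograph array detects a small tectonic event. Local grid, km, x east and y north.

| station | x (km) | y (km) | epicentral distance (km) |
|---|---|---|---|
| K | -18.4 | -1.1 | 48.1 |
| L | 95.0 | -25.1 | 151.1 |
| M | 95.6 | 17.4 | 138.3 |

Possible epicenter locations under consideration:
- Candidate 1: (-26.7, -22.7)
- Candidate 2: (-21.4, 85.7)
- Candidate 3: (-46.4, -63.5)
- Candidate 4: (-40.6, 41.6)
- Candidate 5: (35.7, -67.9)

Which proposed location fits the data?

Candidate 4

For each candidate, compare |candidate − station| to the reported distance:
Candidate 1: residuals K 25.0, L 29.4, M 9.6 → max 29.4 km
Candidate 2: residuals K 38.8, L 9.6, M 2.8 → max 38.8 km
Candidate 3: residuals K 20.3, L 4.6, M 25.1 → max 25.1 km
Candidate 4: residuals K 0.0, L 0.0, M 0.0 → max 0.0 km
Candidate 5: residuals K 37.9, L 78.0, M 34.1 → max 78.0 km
Only Candidate 4 has all residuals ≈ 0.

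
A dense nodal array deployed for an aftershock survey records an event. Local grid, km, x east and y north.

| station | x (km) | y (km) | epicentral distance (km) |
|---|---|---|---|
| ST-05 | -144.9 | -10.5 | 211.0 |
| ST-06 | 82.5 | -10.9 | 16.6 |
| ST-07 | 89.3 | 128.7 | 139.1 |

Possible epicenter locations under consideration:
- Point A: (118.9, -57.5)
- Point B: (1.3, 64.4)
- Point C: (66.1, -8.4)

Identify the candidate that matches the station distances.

For each candidate, compare |candidate − station| to the reported distance:
Point A: residuals ST-05 57.0, ST-06 42.5, ST-07 49.4 → max 57.0 km
Point B: residuals ST-05 46.7, ST-06 94.1, ST-07 30.1 → max 94.1 km
Point C: residuals ST-05 0.0, ST-06 0.0, ST-07 0.1 → max 0.1 km
Only Point C has all residuals ≈ 0.

Point C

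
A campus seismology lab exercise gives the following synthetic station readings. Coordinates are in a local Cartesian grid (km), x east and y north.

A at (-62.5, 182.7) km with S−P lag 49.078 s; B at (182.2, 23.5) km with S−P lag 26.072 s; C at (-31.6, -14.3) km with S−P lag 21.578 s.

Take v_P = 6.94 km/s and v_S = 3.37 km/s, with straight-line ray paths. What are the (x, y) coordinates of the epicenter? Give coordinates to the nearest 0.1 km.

73.8 km east, -108.5 km north

Distance from S−P lag: d = Δt · v_P v_S / (v_P − v_S) = Δt · (6.94·3.37)/(6.94−3.37) ≈ 6.5512·Δt.
So d_A = 321.52, d_B = 170.80, d_C = 141.36 km.
Circle about each station: (x + 62.5)² + (y − 182.7)² = 321.52²; (x − 182.2)² + (y − 23.5)² = 170.80²; (x + 31.6)² + (y + 14.3)² = 141.36².
Subtracting the A equation from the B and C equations removes the quadratic terms:
489.4 x − 318.4 y = 70666.02
61.8 x − 394.0 y = 47309.97
Solving the 2×2 system: x ≈ 73.8, y ≈ -108.5 km.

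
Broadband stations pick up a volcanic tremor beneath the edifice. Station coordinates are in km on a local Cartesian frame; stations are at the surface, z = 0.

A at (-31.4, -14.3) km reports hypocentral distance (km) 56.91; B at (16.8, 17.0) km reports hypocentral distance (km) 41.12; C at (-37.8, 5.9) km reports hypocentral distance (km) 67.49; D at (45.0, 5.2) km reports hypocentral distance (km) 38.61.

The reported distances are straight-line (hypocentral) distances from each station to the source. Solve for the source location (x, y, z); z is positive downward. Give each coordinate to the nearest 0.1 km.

(21.9, -18.9, 19.4)

Each station gives a sphere (x−x_i)² + (y−y_i)² + z² = d_i² (stations at z=0).
Subtracting the A sphere from B and C: z² cancels, leaving linear equations in x and y:
96.4 x + 62.6 y = 928.68
-12.8 x + 40.4 y = -1042.95
Solving: x ≈ 21.893, y ≈ -18.879 km (keep extra digits for the depth step; rounded: 21.9, -18.9).
Then from the A sphere: z² = 56.91² − (x + 31.4)² − (y + 14.3)² with x = 21.893, y = -18.879, so z ≈ 19.433 ≈ 19.4 km.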